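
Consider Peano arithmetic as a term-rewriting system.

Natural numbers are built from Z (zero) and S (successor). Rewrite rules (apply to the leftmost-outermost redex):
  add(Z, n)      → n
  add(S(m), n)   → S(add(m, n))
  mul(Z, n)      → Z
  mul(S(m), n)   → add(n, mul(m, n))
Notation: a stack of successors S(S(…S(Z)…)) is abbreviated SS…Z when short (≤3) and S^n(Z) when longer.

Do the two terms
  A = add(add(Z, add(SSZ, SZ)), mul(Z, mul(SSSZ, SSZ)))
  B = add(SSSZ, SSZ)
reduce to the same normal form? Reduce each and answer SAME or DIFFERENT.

Answer: DIFFERENT — A ⇓ SSSZ, B ⇓ S^5(Z)

Reduction:
Term A:
  start: add(add(Z, add(SSZ, SZ)), mul(Z, mul(SSSZ, SSZ)))
  →1  add(add(SSZ, SZ), mul(Z, mul(SSSZ, SSZ)))
  →2  add(S(add(SZ, SZ)), mul(Z, mul(SSSZ, SSZ)))
  →3  S(add(add(SZ, SZ), mul(Z, mul(SSSZ, SSZ))))
  →4  S(add(S(add(Z, SZ)), mul(Z, mul(SSSZ, SSZ))))
  →5  S(S(add(add(Z, SZ), mul(Z, mul(SSSZ, SSZ)))))
  →6  S(S(add(SZ, mul(Z, mul(SSSZ, SSZ)))))
  →7  S(S(S(add(Z, mul(Z, mul(SSSZ, SSZ))))))
  →8  S(S(S(mul(Z, mul(SSSZ, SSZ)))))
  →9  SSSZ

Term B:
  start: add(SSSZ, SSZ)
  →1  S(add(SSZ, SSZ))
  →2  S(S(add(SZ, SSZ)))
  →3  S(S(S(add(Z, SSZ))))
  →4  S^5(Z)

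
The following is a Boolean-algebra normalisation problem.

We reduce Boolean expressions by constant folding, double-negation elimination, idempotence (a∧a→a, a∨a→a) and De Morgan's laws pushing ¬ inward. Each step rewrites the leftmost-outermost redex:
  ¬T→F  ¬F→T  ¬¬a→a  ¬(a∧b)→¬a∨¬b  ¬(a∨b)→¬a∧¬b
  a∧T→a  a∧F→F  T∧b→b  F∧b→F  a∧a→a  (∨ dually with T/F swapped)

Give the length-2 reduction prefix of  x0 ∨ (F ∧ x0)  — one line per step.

  start: x0 ∨ (F ∧ x0)
  →1  x0 ∨ F
  →2  x0

Answer: after 2 steps: x0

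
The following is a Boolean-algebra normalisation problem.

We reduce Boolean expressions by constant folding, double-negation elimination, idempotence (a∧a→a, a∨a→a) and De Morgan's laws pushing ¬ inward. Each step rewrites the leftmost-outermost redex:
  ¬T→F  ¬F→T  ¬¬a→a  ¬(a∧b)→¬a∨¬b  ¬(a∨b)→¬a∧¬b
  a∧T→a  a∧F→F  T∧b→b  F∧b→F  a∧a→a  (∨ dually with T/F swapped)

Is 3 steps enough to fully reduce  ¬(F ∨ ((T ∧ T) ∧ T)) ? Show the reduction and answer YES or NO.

  start: ¬(F ∨ ((T ∧ T) ∧ T))
  [1] ¬F ∧ ¬((T ∧ T) ∧ T)
  [2] T ∧ ¬((T ∧ T) ∧ T)
  [3] ¬((T ∧ T) ∧ T)

Answer: NO — after 3 steps the term is ¬((T ∧ T) ∧ T), not yet normal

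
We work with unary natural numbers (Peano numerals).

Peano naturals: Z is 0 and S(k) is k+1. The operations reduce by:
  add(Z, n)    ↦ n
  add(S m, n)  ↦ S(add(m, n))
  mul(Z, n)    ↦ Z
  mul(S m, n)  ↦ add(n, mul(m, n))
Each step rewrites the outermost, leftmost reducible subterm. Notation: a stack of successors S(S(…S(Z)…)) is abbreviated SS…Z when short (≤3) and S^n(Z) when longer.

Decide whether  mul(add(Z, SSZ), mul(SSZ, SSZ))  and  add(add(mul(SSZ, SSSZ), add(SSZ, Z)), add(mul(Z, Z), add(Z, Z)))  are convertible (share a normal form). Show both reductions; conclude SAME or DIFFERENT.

Answer: SAME — A ⇓ S^8(Z), B ⇓ S^8(Z)

Derivation:
Term A:
  start: mul(add(Z, SSZ), mul(SSZ, SSZ))
  →1  mul(SSZ, mul(SSZ, SSZ))
  →2  add(mul(SSZ, SSZ), mul(SZ, mul(SSZ, SSZ)))
  →3  add(add(SSZ, mul(SZ, SSZ)), mul(SZ, mul(SSZ, SSZ)))
  →4  add(S(add(SZ, mul(SZ, SSZ))), mul(SZ, mul(SSZ, SSZ)))
  →5  S(add(add(SZ, mul(SZ, SSZ)), mul(SZ, mul(SSZ, SSZ))))
  →6  S(add(S(add(Z, mul(SZ, SSZ))), mul(SZ, mul(SSZ, SSZ))))
  →7  S(S(add(add(Z, mul(SZ, SSZ)), mul(SZ, mul(SSZ, SSZ)))))
  →8  S(S(add(mul(SZ, SSZ), mul(SZ, mul(SSZ, SSZ)))))
  →9  S(S(add(add(SSZ, mul(Z, SSZ)), mul(SZ, mul(SSZ, SSZ)))))
  →10  S(S(add(S(add(SZ, mul(Z, SSZ))), mul(SZ, mul(SSZ, SSZ)))))
  →11  S(S(S(add(add(SZ, mul(Z, SSZ)), mul(SZ, mul(SSZ, SSZ))))))
  →12  S(S(S(add(S(add(Z, mul(Z, SSZ))), mul(SZ, mul(SSZ, SSZ))))))
  →13  S(S(S(S(add(add(Z, mul(Z, SSZ)), mul(SZ, mul(SSZ, SSZ)))))))
  →14  S(S(S(S(add(mul(Z, SSZ), mul(SZ, mul(SSZ, SSZ)))))))
  →15  S(S(S(S(add(Z, mul(SZ, mul(SSZ, SSZ)))))))
  →16  S(S(S(S(mul(SZ, mul(SSZ, SSZ))))))
  →17  S(S(S(S(add(mul(SSZ, SSZ), mul(Z, mul(SSZ, SSZ)))))))
  →18  S(S(S(S(add(add(SSZ, mul(SZ, SSZ)), mul(Z, mul(SSZ, SSZ)))))))
  →19  S(S(S(S(add(S(add(SZ, mul(SZ, SSZ))), mul(Z, mul(SSZ, SSZ)))))))
  →20  S(S(S(S(S(add(add(SZ, mul(SZ, SSZ)), mul(Z, mul(SSZ, SSZ))))))))
  →21  S(S(S(S(S(add(S(add(Z, mul(SZ, SSZ))), mul(Z, mul(SSZ, SSZ))))))))
  →22  S(S(S(S(S(S(add(add(Z, mul(SZ, SSZ)), mul(Z, mul(SSZ, SSZ)))))))))
  →23  S(S(S(S(S(S(add(mul(SZ, SSZ), mul(Z, mul(SSZ, SSZ)))))))))
  →24  S(S(S(S(S(S(add(add(SSZ, mul(Z, SSZ)), mul(Z, mul(SSZ, SSZ)))))))))
  →25  S(S(S(S(S(S(add(S(add(SZ, mul(Z, SSZ))), mul(Z, mul(SSZ, SSZ)))))))))
  →26  S(S(S(S(S(S(S(add(add(SZ, mul(Z, SSZ)), mul(Z, mul(SSZ, SSZ))))))))))
  →27  S(S(S(S(S(S(S(add(S(add(Z, mul(Z, SSZ))), mul(Z, mul(SSZ, SSZ))))))))))
  →28  S(S(S(S(S(S(S(S(add(add(Z, mul(Z, SSZ)), mul(Z, mul(SSZ, SSZ)))))))))))
  →29  S(S(S(S(S(S(S(S(add(mul(Z, SSZ), mul(Z, mul(SSZ, SSZ)))))))))))
  →30  S(S(S(S(S(S(S(S(add(Z, mul(Z, mul(SSZ, SSZ)))))))))))
  →31  S(S(S(S(S(S(S(S(mul(Z, mul(SSZ, SSZ))))))))))
  →32  S^8(Z)

Term B:
  start: add(add(mul(SSZ, SSSZ), add(SSZ, Z)), add(mul(Z, Z), add(Z, Z)))
  →1  add(add(add(SSSZ, mul(SZ, SSSZ)), add(SSZ, Z)), add(mul(Z, Z), add(Z, Z)))
  →2  add(add(S(add(SSZ, mul(SZ, SSSZ))), add(SSZ, Z)), add(mul(Z, Z), add(Z, Z)))
  →3  add(S(add(add(SSZ, mul(SZ, SSSZ)), add(SSZ, Z))), add(mul(Z, Z), add(Z, Z)))
  →4  S(add(add(add(SSZ, mul(SZ, SSSZ)), add(SSZ, Z)), add(mul(Z, Z), add(Z, Z))))
  →5  S(add(add(S(add(SZ, mul(SZ, SSSZ))), add(SSZ, Z)), add(mul(Z, Z), add(Z, Z))))
  →6  S(add(S(add(add(SZ, mul(SZ, SSSZ)), add(SSZ, Z))), add(mul(Z, Z), add(Z, Z))))
  →7  S(S(add(add(add(SZ, mul(SZ, SSSZ)), add(SSZ, Z)), add(mul(Z, Z), add(Z, Z)))))
  →8  S(S(add(add(S(add(Z, mul(SZ, SSSZ))), add(SSZ, Z)), add(mul(Z, Z), add(Z, Z)))))
  →9  S(S(add(S(add(add(Z, mul(SZ, SSSZ)), add(SSZ, Z))), add(mul(Z, Z), add(Z, Z)))))
  →10  S(S(S(add(add(add(Z, mul(SZ, SSSZ)), add(SSZ, Z)), add(mul(Z, Z), add(Z, Z))))))
  →11  S(S(S(add(add(mul(SZ, SSSZ), add(SSZ, Z)), add(mul(Z, Z), add(Z, Z))))))
  →12  S(S(S(add(add(add(SSSZ, mul(Z, SSSZ)), add(SSZ, Z)), add(mul(Z, Z), add(Z, Z))))))
  →13  S(S(S(add(add(S(add(SSZ, mul(Z, SSSZ))), add(SSZ, Z)), add(mul(Z, Z), add(Z, Z))))))
  →14  S(S(S(add(S(add(add(SSZ, mul(Z, SSSZ)), add(SSZ, Z))), add(mul(Z, Z), add(Z, Z))))))
  →15  S(S(S(S(add(add(add(SSZ, mul(Z, SSSZ)), add(SSZ, Z)), add(mul(Z, Z), add(Z, Z)))))))
  →16  S(S(S(S(add(add(S(add(SZ, mul(Z, SSSZ))), add(SSZ, Z)), add(mul(Z, Z), add(Z, Z)))))))
  →17  S(S(S(S(add(S(add(add(SZ, mul(Z, SSSZ)), add(SSZ, Z))), add(mul(Z, Z), add(Z, Z)))))))
  →18  S(S(S(S(S(add(add(add(SZ, mul(Z, SSSZ)), add(SSZ, Z)), add(mul(Z, Z), add(Z, Z))))))))
  →19  S(S(S(S(S(add(add(S(add(Z, mul(Z, SSSZ))), add(SSZ, Z)), add(mul(Z, Z), add(Z, Z))))))))
  →20  S(S(S(S(S(add(S(add(add(Z, mul(Z, SSSZ)), add(SSZ, Z))), add(mul(Z, Z), add(Z, Z))))))))
  →21  S(S(S(S(S(S(add(add(add(Z, mul(Z, SSSZ)), add(SSZ, Z)), add(mul(Z, Z), add(Z, Z)))))))))
  →22  S(S(S(S(S(S(add(add(mul(Z, SSSZ), add(SSZ, Z)), add(mul(Z, Z), add(Z, Z)))))))))
  →23  S(S(S(S(S(S(add(add(Z, add(SSZ, Z)), add(mul(Z, Z), add(Z, Z)))))))))
  →24  S(S(S(S(S(S(add(add(SSZ, Z), add(mul(Z, Z), add(Z, Z)))))))))
  →25  S(S(S(S(S(S(add(S(add(SZ, Z)), add(mul(Z, Z), add(Z, Z)))))))))
  →26  S(S(S(S(S(S(S(add(add(SZ, Z), add(mul(Z, Z), add(Z, Z))))))))))
  →27  S(S(S(S(S(S(S(add(S(add(Z, Z)), add(mul(Z, Z), add(Z, Z))))))))))
  →28  S(S(S(S(S(S(S(S(add(add(Z, Z), add(mul(Z, Z), add(Z, Z)))))))))))
  →29  S(S(S(S(S(S(S(S(add(Z, add(mul(Z, Z), add(Z, Z)))))))))))
  →30  S(S(S(S(S(S(S(S(add(mul(Z, Z), add(Z, Z))))))))))
  →31  S(S(S(S(S(S(S(S(add(Z, add(Z, Z))))))))))
  →32  S(S(S(S(S(S(S(S(add(Z, Z)))))))))
  →33  S^8(Z)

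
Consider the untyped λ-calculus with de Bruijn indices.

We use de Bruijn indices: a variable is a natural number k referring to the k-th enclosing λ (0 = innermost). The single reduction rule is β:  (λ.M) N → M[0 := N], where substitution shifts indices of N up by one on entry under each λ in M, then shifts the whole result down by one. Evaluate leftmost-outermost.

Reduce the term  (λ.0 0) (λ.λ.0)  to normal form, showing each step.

  start: (λ.0 0) (λ.λ.0)
  [1] (λ.λ.0) (λ.λ.0)
  [2] λ.0

Answer: normal form = λ.0  (in 2 steps)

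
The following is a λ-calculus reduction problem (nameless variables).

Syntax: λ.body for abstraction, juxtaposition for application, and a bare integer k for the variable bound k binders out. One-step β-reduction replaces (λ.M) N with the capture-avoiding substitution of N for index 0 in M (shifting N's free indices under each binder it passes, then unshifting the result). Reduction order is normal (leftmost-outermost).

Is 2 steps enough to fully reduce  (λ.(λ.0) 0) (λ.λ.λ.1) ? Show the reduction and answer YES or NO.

  start: (λ.(λ.0) 0) (λ.λ.λ.1)
  [1] (λ.0) (λ.λ.λ.1)
  [2] λ.λ.λ.1

Answer: YES — reaches normal form λ.λ.λ.1 in 2 ≤ 2 steps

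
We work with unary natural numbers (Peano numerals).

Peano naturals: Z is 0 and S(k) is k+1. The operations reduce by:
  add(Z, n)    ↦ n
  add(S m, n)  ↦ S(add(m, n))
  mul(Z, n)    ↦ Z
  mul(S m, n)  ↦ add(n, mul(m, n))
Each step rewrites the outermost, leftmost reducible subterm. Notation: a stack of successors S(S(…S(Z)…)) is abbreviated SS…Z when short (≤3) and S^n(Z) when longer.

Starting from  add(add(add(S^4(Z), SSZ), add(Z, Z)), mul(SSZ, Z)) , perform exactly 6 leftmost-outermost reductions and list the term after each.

Answer: after 6 steps: S(S(add(add(add(SSZ, SSZ), add(Z, Z)), mul(SSZ, Z))))

Reduction:
  start: add(add(add(S^4(Z), SSZ), add(Z, Z)), mul(SSZ, Z))
  step 1: add(add(S(add(SSSZ, SSZ)), add(Z, Z)), mul(SSZ, Z))
  step 2: add(S(add(add(SSSZ, SSZ), add(Z, Z))), mul(SSZ, Z))
  step 3: S(add(add(add(SSSZ, SSZ), add(Z, Z)), mul(SSZ, Z)))
  step 4: S(add(add(S(add(SSZ, SSZ)), add(Z, Z)), mul(SSZ, Z)))
  step 5: S(add(S(add(add(SSZ, SSZ), add(Z, Z))), mul(SSZ, Z)))
  step 6: S(S(add(add(add(SSZ, SSZ), add(Z, Z)), mul(SSZ, Z))))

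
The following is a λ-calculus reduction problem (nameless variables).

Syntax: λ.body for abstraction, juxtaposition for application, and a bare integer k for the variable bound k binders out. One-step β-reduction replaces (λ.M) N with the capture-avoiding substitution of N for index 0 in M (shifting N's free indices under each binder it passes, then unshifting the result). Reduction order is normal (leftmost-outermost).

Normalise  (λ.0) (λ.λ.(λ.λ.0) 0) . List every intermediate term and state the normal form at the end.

Answer: normal form = λ.λ.λ.0  (in 2 steps)

Reduction:
  start: (λ.0) (λ.λ.(λ.λ.0) 0)
  →1  λ.λ.(λ.λ.0) 0
  →2  λ.λ.λ.0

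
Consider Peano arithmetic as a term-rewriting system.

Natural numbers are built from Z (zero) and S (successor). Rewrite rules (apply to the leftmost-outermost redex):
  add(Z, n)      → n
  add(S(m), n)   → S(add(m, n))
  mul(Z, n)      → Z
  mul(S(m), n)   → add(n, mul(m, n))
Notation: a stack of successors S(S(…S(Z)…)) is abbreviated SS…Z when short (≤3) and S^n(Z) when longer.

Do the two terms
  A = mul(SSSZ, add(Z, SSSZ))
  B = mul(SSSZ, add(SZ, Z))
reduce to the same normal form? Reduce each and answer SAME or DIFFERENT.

Answer: DIFFERENT — A ⇓ S^9(Z), B ⇓ SSSZ

Reduction:
Term A:
  start: mul(SSSZ, add(Z, SSSZ))
  [1] add(add(Z, SSSZ), mul(SSZ, add(Z, SSSZ)))
  [2] add(SSSZ, mul(SSZ, add(Z, SSSZ)))
  [3] S(add(SSZ, mul(SSZ, add(Z, SSSZ))))
  [4] S(S(add(SZ, mul(SSZ, add(Z, SSSZ)))))
  [5] S(S(S(add(Z, mul(SSZ, add(Z, SSSZ))))))
  [6] S(S(S(mul(SSZ, add(Z, SSSZ)))))
  [7] S(S(S(add(add(Z, SSSZ), mul(SZ, add(Z, SSSZ))))))
  [8] S(S(S(add(SSSZ, mul(SZ, add(Z, SSSZ))))))
  [9] S(S(S(S(add(SSZ, mul(SZ, add(Z, SSSZ)))))))
  [10] S(S(S(S(S(add(SZ, mul(SZ, add(Z, SSSZ))))))))
  [11] S(S(S(S(S(S(add(Z, mul(SZ, add(Z, SSSZ)))))))))
  [12] S(S(S(S(S(S(mul(SZ, add(Z, SSSZ))))))))
  [13] S(S(S(S(S(S(add(add(Z, SSSZ), mul(Z, add(Z, SSSZ)))))))))
  [14] S(S(S(S(S(S(add(SSSZ, mul(Z, add(Z, SSSZ)))))))))
  [15] S(S(S(S(S(S(S(add(SSZ, mul(Z, add(Z, SSSZ))))))))))
  [16] S(S(S(S(S(S(S(S(add(SZ, mul(Z, add(Z, SSSZ)))))))))))
  [17] S(S(S(S(S(S(S(S(S(add(Z, mul(Z, add(Z, SSSZ))))))))))))
  [18] S(S(S(S(S(S(S(S(S(mul(Z, add(Z, SSSZ)))))))))))
  [19] S^9(Z)

Term B:
  start: mul(SSSZ, add(SZ, Z))
  [1] add(add(SZ, Z), mul(SSZ, add(SZ, Z)))
  [2] add(S(add(Z, Z)), mul(SSZ, add(SZ, Z)))
  [3] S(add(add(Z, Z), mul(SSZ, add(SZ, Z))))
  [4] S(add(Z, mul(SSZ, add(SZ, Z))))
  [5] S(mul(SSZ, add(SZ, Z)))
  [6] S(add(add(SZ, Z), mul(SZ, add(SZ, Z))))
  [7] S(add(S(add(Z, Z)), mul(SZ, add(SZ, Z))))
  [8] S(S(add(add(Z, Z), mul(SZ, add(SZ, Z)))))
  [9] S(S(add(Z, mul(SZ, add(SZ, Z)))))
  [10] S(S(mul(SZ, add(SZ, Z))))
  [11] S(S(add(add(SZ, Z), mul(Z, add(SZ, Z)))))
  [12] S(S(add(S(add(Z, Z)), mul(Z, add(SZ, Z)))))
  [13] S(S(S(add(add(Z, Z), mul(Z, add(SZ, Z))))))
  [14] S(S(S(add(Z, mul(Z, add(SZ, Z))))))
  [15] S(S(S(mul(Z, add(SZ, Z)))))
  [16] SSSZ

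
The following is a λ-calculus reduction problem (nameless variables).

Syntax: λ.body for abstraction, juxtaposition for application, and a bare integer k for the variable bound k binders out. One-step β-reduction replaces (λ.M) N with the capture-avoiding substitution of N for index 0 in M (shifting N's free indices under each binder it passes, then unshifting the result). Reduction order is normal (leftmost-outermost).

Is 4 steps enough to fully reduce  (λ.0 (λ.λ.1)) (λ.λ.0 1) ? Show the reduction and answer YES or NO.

Answer: YES — reaches normal form λ.0 (λ.λ.1) in 2 ≤ 4 steps

Working:
  start: (λ.0 (λ.λ.1)) (λ.λ.0 1)
  [1] (λ.λ.0 1) (λ.λ.1)
  [2] λ.0 (λ.λ.1)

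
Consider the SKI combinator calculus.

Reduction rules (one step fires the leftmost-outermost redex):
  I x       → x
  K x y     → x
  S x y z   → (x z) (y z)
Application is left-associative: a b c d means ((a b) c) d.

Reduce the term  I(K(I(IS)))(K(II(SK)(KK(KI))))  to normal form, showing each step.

Answer: normal form = S  (in 4 steps)

Derivation:
  start: I(K(I(IS)))(K(II(SK)(KK(KI))))
  →1  K(I(IS))(K(II(SK)(KK(KI))))
  →2  I(IS)
  →3  IS
  →4  S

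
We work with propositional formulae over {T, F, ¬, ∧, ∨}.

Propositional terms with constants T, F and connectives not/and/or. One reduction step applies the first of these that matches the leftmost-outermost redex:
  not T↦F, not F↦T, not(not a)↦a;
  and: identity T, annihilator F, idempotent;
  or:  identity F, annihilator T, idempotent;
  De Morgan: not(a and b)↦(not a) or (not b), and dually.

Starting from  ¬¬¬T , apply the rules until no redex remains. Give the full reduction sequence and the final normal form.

  start: ¬¬¬T
  step 1: ¬T
  step 2: F

Answer: normal form = F  (in 2 steps)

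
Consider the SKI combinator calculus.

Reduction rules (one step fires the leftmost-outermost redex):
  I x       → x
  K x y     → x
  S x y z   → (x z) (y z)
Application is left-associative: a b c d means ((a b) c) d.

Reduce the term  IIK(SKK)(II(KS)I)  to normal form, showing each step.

  start: IIK(SKK)(II(KS)I)
  step 1: IK(SKK)(II(KS)I)
  step 2: K(SKK)(II(KS)I)
  step 3: SKK

Answer: normal form = SKK  (in 3 steps)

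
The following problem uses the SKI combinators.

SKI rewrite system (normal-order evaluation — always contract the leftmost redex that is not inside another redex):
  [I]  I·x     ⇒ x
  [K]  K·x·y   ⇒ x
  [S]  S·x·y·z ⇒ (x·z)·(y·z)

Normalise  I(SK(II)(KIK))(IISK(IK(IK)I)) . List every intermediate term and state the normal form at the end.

  start: I(SK(II)(KIK))(IISK(IK(IK)I))
  [1] SK(II)(KIK)(IISK(IK(IK)I))
  [2] K(KIK)(II(KIK))(IISK(IK(IK)I))
  [3] KIK(IISK(IK(IK)I))
  [4] I(IISK(IK(IK)I))
  [5] IISK(IK(IK)I)
  [6] ISK(IK(IK)I)
  [7] SK(IK(IK)I)
  [8] SK(K(IK)I)
  [9] SK(IK)
  [10] SKK

Answer: normal form = SKK  (in 10 steps)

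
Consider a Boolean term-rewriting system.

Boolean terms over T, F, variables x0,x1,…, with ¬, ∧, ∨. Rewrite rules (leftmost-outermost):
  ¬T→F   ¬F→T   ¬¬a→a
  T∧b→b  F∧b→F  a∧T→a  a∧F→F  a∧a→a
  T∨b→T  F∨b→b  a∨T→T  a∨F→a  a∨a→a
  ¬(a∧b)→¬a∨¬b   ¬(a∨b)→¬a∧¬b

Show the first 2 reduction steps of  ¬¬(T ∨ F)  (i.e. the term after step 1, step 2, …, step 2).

Answer: after 2 steps: T

Derivation:
  start: ¬¬(T ∨ F)
  [1] T ∨ F
  [2] T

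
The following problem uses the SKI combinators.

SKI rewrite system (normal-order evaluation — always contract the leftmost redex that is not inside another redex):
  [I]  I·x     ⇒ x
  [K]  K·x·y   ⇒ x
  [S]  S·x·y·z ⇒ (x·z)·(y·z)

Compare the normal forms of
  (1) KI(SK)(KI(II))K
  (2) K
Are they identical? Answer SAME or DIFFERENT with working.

Answer: SAME — A ⇓ K, B ⇓ K

Working:
Term A:
  start: KI(SK)(KI(II))K
  step 1: I(KI(II))K
  step 2: KI(II)K
  step 3: IK
  step 4: K

Term B:
  start: K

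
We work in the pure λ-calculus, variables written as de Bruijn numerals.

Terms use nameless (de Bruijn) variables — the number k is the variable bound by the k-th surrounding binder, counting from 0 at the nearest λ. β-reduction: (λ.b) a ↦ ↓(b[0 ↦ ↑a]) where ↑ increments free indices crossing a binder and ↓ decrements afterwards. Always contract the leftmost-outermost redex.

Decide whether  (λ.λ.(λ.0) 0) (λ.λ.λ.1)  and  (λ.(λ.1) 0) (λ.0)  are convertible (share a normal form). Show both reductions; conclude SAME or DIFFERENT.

Answer: SAME — A ⇓ λ.0, B ⇓ λ.0

Working:
Term A:
  start: (λ.λ.(λ.0) 0) (λ.λ.λ.1)
  [1] λ.(λ.0) 0
  [2] λ.0

Term B:
  start: (λ.(λ.1) 0) (λ.0)
  [1] (λ.λ.0) (λ.0)
  [2] λ.0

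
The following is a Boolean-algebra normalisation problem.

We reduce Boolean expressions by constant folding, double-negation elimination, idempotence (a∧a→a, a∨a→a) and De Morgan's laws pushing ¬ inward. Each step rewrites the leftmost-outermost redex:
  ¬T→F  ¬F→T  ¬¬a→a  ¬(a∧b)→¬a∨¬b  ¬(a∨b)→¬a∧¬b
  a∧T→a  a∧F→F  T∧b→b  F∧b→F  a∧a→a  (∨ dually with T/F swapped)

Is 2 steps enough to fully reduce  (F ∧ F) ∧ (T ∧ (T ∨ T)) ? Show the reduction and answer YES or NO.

  start: (F ∧ F) ∧ (T ∧ (T ∨ T))
  step 1: F ∧ (T ∧ (T ∨ T))
  step 2: F

Answer: YES — reaches normal form F in 2 ≤ 2 steps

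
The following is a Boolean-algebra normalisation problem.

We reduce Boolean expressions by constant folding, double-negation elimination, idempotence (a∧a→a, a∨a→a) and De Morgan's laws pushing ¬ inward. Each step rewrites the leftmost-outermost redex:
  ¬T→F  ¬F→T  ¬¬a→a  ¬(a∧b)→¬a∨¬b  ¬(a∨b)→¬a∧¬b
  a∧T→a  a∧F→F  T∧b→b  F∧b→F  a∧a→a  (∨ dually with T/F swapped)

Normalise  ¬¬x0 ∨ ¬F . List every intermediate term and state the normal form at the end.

  start: ¬¬x0 ∨ ¬F
  [1] x0 ∨ ¬F
  [2] x0 ∨ T
  [3] T

Answer: normal form = T  (in 3 steps)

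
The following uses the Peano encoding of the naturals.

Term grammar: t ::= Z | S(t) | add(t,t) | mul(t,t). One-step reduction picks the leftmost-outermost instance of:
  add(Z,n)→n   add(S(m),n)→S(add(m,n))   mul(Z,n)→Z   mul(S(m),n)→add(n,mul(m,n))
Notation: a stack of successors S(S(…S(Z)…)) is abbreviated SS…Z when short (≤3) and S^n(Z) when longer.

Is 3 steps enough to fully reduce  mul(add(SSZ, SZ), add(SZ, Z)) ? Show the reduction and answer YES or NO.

  start: mul(add(SSZ, SZ), add(SZ, Z))
  [1] mul(S(add(SZ, SZ)), add(SZ, Z))
  [2] add(add(SZ, Z), mul(add(SZ, SZ), add(SZ, Z)))
  [3] add(S(add(Z, Z)), mul(add(SZ, SZ), add(SZ, Z)))

Answer: NO — after 3 steps the term is add(S(add(Z, Z)), mul(add(SZ, SZ), add(SZ, Z))), not yet normal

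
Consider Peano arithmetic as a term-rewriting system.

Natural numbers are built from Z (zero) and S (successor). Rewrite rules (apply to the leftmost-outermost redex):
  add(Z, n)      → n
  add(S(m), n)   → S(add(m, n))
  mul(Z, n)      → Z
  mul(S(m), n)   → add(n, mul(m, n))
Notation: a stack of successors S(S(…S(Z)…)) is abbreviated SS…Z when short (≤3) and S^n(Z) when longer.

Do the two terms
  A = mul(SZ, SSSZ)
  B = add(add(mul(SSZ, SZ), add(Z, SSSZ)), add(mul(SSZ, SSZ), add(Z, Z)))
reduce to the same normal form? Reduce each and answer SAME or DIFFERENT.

Term A:
  start: mul(SZ, SSSZ)
  [1] add(SSSZ, mul(Z, SSSZ))
  [2] S(add(SSZ, mul(Z, SSSZ)))
  [3] S(S(add(SZ, mul(Z, SSSZ))))
  [4] S(S(S(add(Z, mul(Z, SSSZ)))))
  [5] S(S(S(mul(Z, SSSZ))))
  [6] SSSZ

Term B:
  start: add(add(mul(SSZ, SZ), add(Z, SSSZ)), add(mul(SSZ, SSZ), add(Z, Z)))
  [1] add(add(add(SZ, mul(SZ, SZ)), add(Z, SSSZ)), add(mul(SSZ, SSZ), add(Z, Z)))
  [2] add(add(S(add(Z, mul(SZ, SZ))), add(Z, SSSZ)), add(mul(SSZ, SSZ), add(Z, Z)))
  [3] add(S(add(add(Z, mul(SZ, SZ)), add(Z, SSSZ))), add(mul(SSZ, SSZ), add(Z, Z)))
  [4] S(add(add(add(Z, mul(SZ, SZ)), add(Z, SSSZ)), add(mul(SSZ, SSZ), add(Z, Z))))
  [5] S(add(add(mul(SZ, SZ), add(Z, SSSZ)), add(mul(SSZ, SSZ), add(Z, Z))))
  [6] S(add(add(add(SZ, mul(Z, SZ)), add(Z, SSSZ)), add(mul(SSZ, SSZ), add(Z, Z))))
  [7] S(add(add(S(add(Z, mul(Z, SZ))), add(Z, SSSZ)), add(mul(SSZ, SSZ), add(Z, Z))))
  [8] S(add(S(add(add(Z, mul(Z, SZ)), add(Z, SSSZ))), add(mul(SSZ, SSZ), add(Z, Z))))
  [9] S(S(add(add(add(Z, mul(Z, SZ)), add(Z, SSSZ)), add(mul(SSZ, SSZ), add(Z, Z)))))
  [10] S(S(add(add(mul(Z, SZ), add(Z, SSSZ)), add(mul(SSZ, SSZ), add(Z, Z)))))
  [11] S(S(add(add(Z, add(Z, SSSZ)), add(mul(SSZ, SSZ), add(Z, Z)))))
  [12] S(S(add(add(Z, SSSZ), add(mul(SSZ, SSZ), add(Z, Z)))))
  [13] S(S(add(SSSZ, add(mul(SSZ, SSZ), add(Z, Z)))))
  [14] S(S(S(add(SSZ, add(mul(SSZ, SSZ), add(Z, Z))))))
  [15] S(S(S(S(add(SZ, add(mul(SSZ, SSZ), add(Z, Z)))))))
  [16] S(S(S(S(S(add(Z, add(mul(SSZ, SSZ), add(Z, Z))))))))
  [17] S(S(S(S(S(add(mul(SSZ, SSZ), add(Z, Z)))))))
  [18] S(S(S(S(S(add(add(SSZ, mul(SZ, SSZ)), add(Z, Z)))))))
  [19] S(S(S(S(S(add(S(add(SZ, mul(SZ, SSZ))), add(Z, Z)))))))
  [20] S(S(S(S(S(S(add(add(SZ, mul(SZ, SSZ)), add(Z, Z))))))))
  [21] S(S(S(S(S(S(add(S(add(Z, mul(SZ, SSZ))), add(Z, Z))))))))
  [22] S(S(S(S(S(S(S(add(add(Z, mul(SZ, SSZ)), add(Z, Z)))))))))
  [23] S(S(S(S(S(S(S(add(mul(SZ, SSZ), add(Z, Z)))))))))
  [24] S(S(S(S(S(S(S(add(add(SSZ, mul(Z, SSZ)), add(Z, Z)))))))))
  [25] S(S(S(S(S(S(S(add(S(add(SZ, mul(Z, SSZ))), add(Z, Z)))))))))
  [26] S(S(S(S(S(S(S(S(add(add(SZ, mul(Z, SSZ)), add(Z, Z))))))))))
  [27] S(S(S(S(S(S(S(S(add(S(add(Z, mul(Z, SSZ))), add(Z, Z))))))))))
  [28] S(S(S(S(S(S(S(S(S(add(add(Z, mul(Z, SSZ)), add(Z, Z)))))))))))
  [29] S(S(S(S(S(S(S(S(S(add(mul(Z, SSZ), add(Z, Z)))))))))))
  [30] S(S(S(S(S(S(S(S(S(add(Z, add(Z, Z)))))))))))
  [31] S(S(S(S(S(S(S(S(S(add(Z, Z))))))))))
  [32] S^9(Z)

Answer: DIFFERENT — A ⇓ SSSZ, B ⇓ S^9(Z)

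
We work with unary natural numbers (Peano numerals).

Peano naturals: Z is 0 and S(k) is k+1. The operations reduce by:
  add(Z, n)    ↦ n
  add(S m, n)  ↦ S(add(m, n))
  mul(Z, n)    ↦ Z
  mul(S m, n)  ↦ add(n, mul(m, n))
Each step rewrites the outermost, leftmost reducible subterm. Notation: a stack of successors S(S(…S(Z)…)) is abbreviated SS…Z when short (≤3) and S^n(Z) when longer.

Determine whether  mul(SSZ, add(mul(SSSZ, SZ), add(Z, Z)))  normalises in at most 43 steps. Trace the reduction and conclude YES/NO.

  start: mul(SSZ, add(mul(SSSZ, SZ), add(Z, Z)))
  step 1: add(add(mul(SSSZ, SZ), add(Z, Z)), mul(SZ, add(mul(SSSZ, SZ), add(Z, Z))))
  step 2: add(add(add(SZ, mul(SSZ, SZ)), add(Z, Z)), mul(SZ, add(mul(SSSZ, SZ), add(Z, Z))))
  step 3: add(add(S(add(Z, mul(SSZ, SZ))), add(Z, Z)), mul(SZ, add(mul(SSSZ, SZ), add(Z, Z))))
  step 4: add(S(add(add(Z, mul(SSZ, SZ)), add(Z, Z))), mul(SZ, add(mul(SSSZ, SZ), add(Z, Z))))
  step 5: S(add(add(add(Z, mul(SSZ, SZ)), add(Z, Z)), mul(SZ, add(mul(SSSZ, SZ), add(Z, Z)))))
  step 6: S(add(add(mul(SSZ, SZ), add(Z, Z)), mul(SZ, add(mul(SSSZ, SZ), add(Z, Z)))))
  step 7: S(add(add(add(SZ, mul(SZ, SZ)), add(Z, Z)), mul(SZ, add(mul(SSSZ, SZ), add(Z, Z)))))
  step 8: S(add(add(S(add(Z, mul(SZ, SZ))), add(Z, Z)), mul(SZ, add(mul(SSSZ, SZ), add(Z, Z)))))
  step 9: S(add(S(add(add(Z, mul(SZ, SZ)), add(Z, Z))), mul(SZ, add(mul(SSSZ, SZ), add(Z, Z)))))
  step 10: S(S(add(add(add(Z, mul(SZ, SZ)), add(Z, Z)), mul(SZ, add(mul(SSSZ, SZ), add(Z, Z))))))
  step 11: S(S(add(add(mul(SZ, SZ), add(Z, Z)), mul(SZ, add(mul(SSSZ, SZ), add(Z, Z))))))
  step 12: S(S(add(add(add(SZ, mul(Z, SZ)), add(Z, Z)), mul(SZ, add(mul(SSSZ, SZ), add(Z, Z))))))
  step 13: S(S(add(add(S(add(Z, mul(Z, SZ))), add(Z, Z)), mul(SZ, add(mul(SSSZ, SZ), add(Z, Z))))))
  step 14: S(S(add(S(add(add(Z, mul(Z, SZ)), add(Z, Z))), mul(SZ, add(mul(SSSZ, SZ), add(Z, Z))))))
  step 15: S(S(S(add(add(add(Z, mul(Z, SZ)), add(Z, Z)), mul(SZ, add(mul(SSSZ, SZ), add(Z, Z)))))))
  step 16: S(S(S(add(add(mul(Z, SZ), add(Z, Z)), mul(SZ, add(mul(SSSZ, SZ), add(Z, Z)))))))
  step 17: S(S(S(add(add(Z, add(Z, Z)), mul(SZ, add(mul(SSSZ, SZ), add(Z, Z)))))))
  step 18: S(S(S(add(add(Z, Z), mul(SZ, add(mul(SSSZ, SZ), add(Z, Z)))))))
  step 19: S(S(S(add(Z, mul(SZ, add(mul(SSSZ, SZ), add(Z, Z)))))))
  step 20: S(S(S(mul(SZ, add(mul(SSSZ, SZ), add(Z, Z))))))
  step 21: S(S(S(add(add(mul(SSSZ, SZ), add(Z, Z)), mul(Z, add(mul(SSSZ, SZ), add(Z, Z)))))))
  step 22: S(S(S(add(add(add(SZ, mul(SSZ, SZ)), add(Z, Z)), mul(Z, add(mul(SSSZ, SZ), add(Z, Z)))))))
  step 23: S(S(S(add(add(S(add(Z, mul(SSZ, SZ))), add(Z, Z)), mul(Z, add(mul(SSSZ, SZ), add(Z, Z)))))))
  step 24: S(S(S(add(S(add(add(Z, mul(SSZ, SZ)), add(Z, Z))), mul(Z, add(mul(SSSZ, SZ), add(Z, Z)))))))
  step 25: S(S(S(S(add(add(add(Z, mul(SSZ, SZ)), add(Z, Z)), mul(Z, add(mul(SSSZ, SZ), add(Z, Z))))))))
  step 26: S(S(S(S(add(add(mul(SSZ, SZ), add(Z, Z)), mul(Z, add(mul(SSSZ, SZ), add(Z, Z))))))))
  step 27: S(S(S(S(add(add(add(SZ, mul(SZ, SZ)), add(Z, Z)), mul(Z, add(mul(SSSZ, SZ), add(Z, Z))))))))
  step 28: S(S(S(S(add(add(S(add(Z, mul(SZ, SZ))), add(Z, Z)), mul(Z, add(mul(SSSZ, SZ), add(Z, Z))))))))
  step 29: S(S(S(S(add(S(add(add(Z, mul(SZ, SZ)), add(Z, Z))), mul(Z, add(mul(SSSZ, SZ), add(Z, Z))))))))
  step 30: S(S(S(S(S(add(add(add(Z, mul(SZ, SZ)), add(Z, Z)), mul(Z, add(mul(SSSZ, SZ), add(Z, Z)))))))))
  step 31: S(S(S(S(S(add(add(mul(SZ, SZ), add(Z, Z)), mul(Z, add(mul(SSSZ, SZ), add(Z, Z)))))))))
  step 32: S(S(S(S(S(add(add(add(SZ, mul(Z, SZ)), add(Z, Z)), mul(Z, add(mul(SSSZ, SZ), add(Z, Z)))))))))
  step 33: S(S(S(S(S(add(add(S(add(Z, mul(Z, SZ))), add(Z, Z)), mul(Z, add(mul(SSSZ, SZ), add(Z, Z)))))))))
  step 34: S(S(S(S(S(add(S(add(add(Z, mul(Z, SZ)), add(Z, Z))), mul(Z, add(mul(SSSZ, SZ), add(Z, Z)))))))))
  step 35: S(S(S(S(S(S(add(add(add(Z, mul(Z, SZ)), add(Z, Z)), mul(Z, add(mul(SSSZ, SZ), add(Z, Z))))))))))
  step 36: S(S(S(S(S(S(add(add(mul(Z, SZ), add(Z, Z)), mul(Z, add(mul(SSSZ, SZ), add(Z, Z))))))))))
  step 37: S(S(S(S(S(S(add(add(Z, add(Z, Z)), mul(Z, add(mul(SSSZ, SZ), add(Z, Z))))))))))
  step 38: S(S(S(S(S(S(add(add(Z, Z), mul(Z, add(mul(SSSZ, SZ), add(Z, Z))))))))))
  step 39: S(S(S(S(S(S(add(Z, mul(Z, add(mul(SSSZ, SZ), add(Z, Z))))))))))
  step 40: S(S(S(S(S(S(mul(Z, add(mul(SSSZ, SZ), add(Z, Z)))))))))
  step 41: S^6(Z)

Answer: YES — reaches normal form S^6(Z) in 41 ≤ 43 steps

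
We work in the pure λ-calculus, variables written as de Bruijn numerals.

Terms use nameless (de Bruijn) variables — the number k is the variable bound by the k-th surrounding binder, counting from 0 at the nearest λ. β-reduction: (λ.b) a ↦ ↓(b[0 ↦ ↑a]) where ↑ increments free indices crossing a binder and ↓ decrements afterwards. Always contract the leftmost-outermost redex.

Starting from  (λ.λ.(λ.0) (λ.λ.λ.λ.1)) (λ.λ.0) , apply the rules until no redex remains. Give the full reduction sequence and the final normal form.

  start: (λ.λ.(λ.0) (λ.λ.λ.λ.1)) (λ.λ.0)
  [1] λ.(λ.0) (λ.λ.λ.λ.1)
  [2] λ.λ.λ.λ.λ.1

Answer: normal form = λ.λ.λ.λ.λ.1  (in 2 steps)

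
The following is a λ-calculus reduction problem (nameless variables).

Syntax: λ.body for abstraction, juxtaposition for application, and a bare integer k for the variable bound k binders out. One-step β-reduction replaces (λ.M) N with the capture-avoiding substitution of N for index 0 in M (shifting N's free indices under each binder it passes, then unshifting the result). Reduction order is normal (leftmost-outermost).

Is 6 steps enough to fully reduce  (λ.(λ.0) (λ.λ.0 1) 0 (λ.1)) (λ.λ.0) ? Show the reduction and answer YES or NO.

Answer: YES — reaches normal form λ.λ.0 in 5 ≤ 6 steps

Reduction:
  start: (λ.(λ.0) (λ.λ.0 1) 0 (λ.1)) (λ.λ.0)
  [1] (λ.0) (λ.λ.0 1) (λ.λ.0) (λ.λ.λ.0)
  [2] (λ.λ.0 1) (λ.λ.0) (λ.λ.λ.0)
  [3] (λ.0 (λ.λ.0)) (λ.λ.λ.0)
  [4] (λ.λ.λ.0) (λ.λ.0)
  [5] λ.λ.0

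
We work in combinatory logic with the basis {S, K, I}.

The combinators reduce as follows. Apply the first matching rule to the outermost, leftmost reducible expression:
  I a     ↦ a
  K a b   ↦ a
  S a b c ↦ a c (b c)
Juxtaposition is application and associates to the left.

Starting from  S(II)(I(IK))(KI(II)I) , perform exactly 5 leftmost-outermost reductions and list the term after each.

Answer: after 5 steps: I(I(IK)(KI(II)I))

Derivation:
  start: S(II)(I(IK))(KI(II)I)
  →1  II(KI(II)I)(I(IK)(KI(II)I))
  →2  I(KI(II)I)(I(IK)(KI(II)I))
  →3  KI(II)I(I(IK)(KI(II)I))
  →4  II(I(IK)(KI(II)I))
  →5  I(I(IK)(KI(II)I))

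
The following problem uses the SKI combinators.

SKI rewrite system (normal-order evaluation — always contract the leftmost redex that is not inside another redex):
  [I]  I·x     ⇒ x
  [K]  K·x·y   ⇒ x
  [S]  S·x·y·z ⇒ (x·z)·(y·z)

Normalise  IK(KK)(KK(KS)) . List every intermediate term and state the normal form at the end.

  start: IK(KK)(KK(KS))
  step 1: K(KK)(KK(KS))
  step 2: KK

Answer: normal form = KK  (in 2 steps)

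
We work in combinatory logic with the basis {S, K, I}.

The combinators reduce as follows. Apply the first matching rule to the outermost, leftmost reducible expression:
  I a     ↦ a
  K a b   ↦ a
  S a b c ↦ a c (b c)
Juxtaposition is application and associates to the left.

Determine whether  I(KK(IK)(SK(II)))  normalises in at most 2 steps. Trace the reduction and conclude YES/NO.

  start: I(KK(IK)(SK(II)))
  step 1: KK(IK)(SK(II))
  step 2: K(SK(II))

Answer: NO — after 2 steps the term is K(SK(II)), not yet normal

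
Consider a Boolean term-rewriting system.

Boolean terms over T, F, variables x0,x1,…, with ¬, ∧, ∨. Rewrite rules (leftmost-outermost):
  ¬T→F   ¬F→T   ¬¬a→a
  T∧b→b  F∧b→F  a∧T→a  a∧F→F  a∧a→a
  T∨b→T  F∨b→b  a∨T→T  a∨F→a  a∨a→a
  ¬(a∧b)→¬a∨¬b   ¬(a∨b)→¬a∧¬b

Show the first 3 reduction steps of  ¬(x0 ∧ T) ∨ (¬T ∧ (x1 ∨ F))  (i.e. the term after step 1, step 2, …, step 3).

  start: ¬(x0 ∧ T) ∨ (¬T ∧ (x1 ∨ F))
  →1  (¬x0 ∨ ¬T) ∨ (¬T ∧ (x1 ∨ F))
  →2  (¬x0 ∨ F) ∨ (¬T ∧ (x1 ∨ F))
  →3  ¬x0 ∨ (¬T ∧ (x1 ∨ F))

Answer: after 3 steps: ¬x0 ∨ (¬T ∧ (x1 ∨ F))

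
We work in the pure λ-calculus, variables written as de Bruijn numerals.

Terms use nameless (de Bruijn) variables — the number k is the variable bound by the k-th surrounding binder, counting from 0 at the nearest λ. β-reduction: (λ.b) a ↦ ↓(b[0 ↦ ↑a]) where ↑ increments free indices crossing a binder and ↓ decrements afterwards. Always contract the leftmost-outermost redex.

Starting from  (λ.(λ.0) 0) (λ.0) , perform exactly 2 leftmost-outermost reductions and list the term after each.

Answer: after 2 steps: λ.0

Working:
  start: (λ.(λ.0) 0) (λ.0)
  step 1: (λ.0) (λ.0)
  step 2: λ.0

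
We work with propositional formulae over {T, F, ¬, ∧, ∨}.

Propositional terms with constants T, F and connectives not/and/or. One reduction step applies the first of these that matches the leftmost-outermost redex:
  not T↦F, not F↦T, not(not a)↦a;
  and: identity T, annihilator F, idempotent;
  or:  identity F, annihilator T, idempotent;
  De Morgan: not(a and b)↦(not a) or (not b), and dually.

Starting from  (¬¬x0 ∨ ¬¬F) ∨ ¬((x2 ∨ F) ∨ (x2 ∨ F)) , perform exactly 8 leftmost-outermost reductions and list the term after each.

Answer: after 8 steps: x0 ∨ ¬x2

Reduction:
  start: (¬¬x0 ∨ ¬¬F) ∨ ¬((x2 ∨ F) ∨ (x2 ∨ F))
  step 1: (x0 ∨ ¬¬F) ∨ ¬((x2 ∨ F) ∨ (x2 ∨ F))
  step 2: (x0 ∨ F) ∨ ¬((x2 ∨ F) ∨ (x2 ∨ F))
  step 3: x0 ∨ ¬((x2 ∨ F) ∨ (x2 ∨ F))
  step 4: x0 ∨ (¬(x2 ∨ F) ∧ ¬(x2 ∨ F))
  step 5: x0 ∨ ¬(x2 ∨ F)
  step 6: x0 ∨ (¬x2 ∧ ¬F)
  step 7: x0 ∨ (¬x2 ∧ T)
  step 8: x0 ∨ ¬x2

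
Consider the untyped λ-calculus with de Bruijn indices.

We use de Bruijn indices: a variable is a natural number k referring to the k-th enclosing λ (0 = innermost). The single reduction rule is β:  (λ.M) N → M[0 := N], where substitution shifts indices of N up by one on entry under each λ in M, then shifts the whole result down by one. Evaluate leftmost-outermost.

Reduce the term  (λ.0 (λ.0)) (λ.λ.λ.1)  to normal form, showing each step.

Answer: normal form = λ.λ.1  (in 2 steps)

Derivation:
  start: (λ.0 (λ.0)) (λ.λ.λ.1)
  step 1: (λ.λ.λ.1) (λ.0)
  step 2: λ.λ.1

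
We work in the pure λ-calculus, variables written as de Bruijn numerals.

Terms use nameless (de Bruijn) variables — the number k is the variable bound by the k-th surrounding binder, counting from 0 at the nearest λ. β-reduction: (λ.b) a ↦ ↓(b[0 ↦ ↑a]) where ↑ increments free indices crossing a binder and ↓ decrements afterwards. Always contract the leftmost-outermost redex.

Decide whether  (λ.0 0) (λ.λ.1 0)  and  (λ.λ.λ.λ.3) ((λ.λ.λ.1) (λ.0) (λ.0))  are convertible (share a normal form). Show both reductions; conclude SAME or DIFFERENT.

Term A:
  start: (λ.0 0) (λ.λ.1 0)
  [1] (λ.λ.1 0) (λ.λ.1 0)
  [2] λ.(λ.λ.1 0) 0
  [3] λ.λ.1 0

Term B:
  start: (λ.λ.λ.λ.3) ((λ.λ.λ.1) (λ.0) (λ.0))
  [1] λ.λ.λ.(λ.λ.λ.1) (λ.0) (λ.0)
  [2] λ.λ.λ.(λ.λ.1) (λ.0)
  [3] λ.λ.λ.λ.λ.0

Answer: DIFFERENT — A ⇓ λ.λ.1 0, B ⇓ λ.λ.λ.λ.λ.0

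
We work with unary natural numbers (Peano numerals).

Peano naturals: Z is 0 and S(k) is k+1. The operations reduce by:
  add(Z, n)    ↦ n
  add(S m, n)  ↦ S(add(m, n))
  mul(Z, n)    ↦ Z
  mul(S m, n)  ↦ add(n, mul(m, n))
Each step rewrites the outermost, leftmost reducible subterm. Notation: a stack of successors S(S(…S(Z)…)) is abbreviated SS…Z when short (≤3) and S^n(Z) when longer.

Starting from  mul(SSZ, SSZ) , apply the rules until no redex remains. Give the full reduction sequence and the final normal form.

Answer: normal form = S^4(Z)  (in 9 steps)

Reduction:
  start: mul(SSZ, SSZ)
  step 1: add(SSZ, mul(SZ, SSZ))
  step 2: S(add(SZ, mul(SZ, SSZ)))
  step 3: S(S(add(Z, mul(SZ, SSZ))))
  step 4: S(S(mul(SZ, SSZ)))
  step 5: S(S(add(SSZ, mul(Z, SSZ))))
  step 6: S(S(S(add(SZ, mul(Z, SSZ)))))
  step 7: S(S(S(S(add(Z, mul(Z, SSZ))))))
  step 8: S(S(S(S(mul(Z, SSZ)))))
  step 9: S^4(Z)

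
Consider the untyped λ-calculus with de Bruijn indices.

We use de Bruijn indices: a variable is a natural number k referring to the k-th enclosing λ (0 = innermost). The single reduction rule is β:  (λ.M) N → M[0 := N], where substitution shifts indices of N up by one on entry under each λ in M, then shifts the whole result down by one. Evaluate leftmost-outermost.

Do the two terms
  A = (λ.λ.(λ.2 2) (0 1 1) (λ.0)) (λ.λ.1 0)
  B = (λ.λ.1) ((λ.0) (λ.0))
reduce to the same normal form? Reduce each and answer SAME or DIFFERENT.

Answer: SAME — A ⇓ λ.λ.0, B ⇓ λ.λ.0

Reduction:
Term A:
  start: (λ.λ.(λ.2 2) (0 1 1) (λ.0)) (λ.λ.1 0)
  [1] λ.(λ.(λ.λ.1 0) (λ.λ.1 0)) (0 (λ.λ.1 0) (λ.λ.1 0)) (λ.0)
  [2] λ.(λ.λ.1 0) (λ.λ.1 0) (λ.0)
  [3] λ.(λ.(λ.λ.1 0) 0) (λ.0)
  [4] λ.(λ.λ.1 0) (λ.0)
  [5] λ.λ.(λ.0) 0
  [6] λ.λ.0

Term B:
  start: (λ.λ.1) ((λ.0) (λ.0))
  [1] λ.(λ.0) (λ.0)
  [2] λ.λ.0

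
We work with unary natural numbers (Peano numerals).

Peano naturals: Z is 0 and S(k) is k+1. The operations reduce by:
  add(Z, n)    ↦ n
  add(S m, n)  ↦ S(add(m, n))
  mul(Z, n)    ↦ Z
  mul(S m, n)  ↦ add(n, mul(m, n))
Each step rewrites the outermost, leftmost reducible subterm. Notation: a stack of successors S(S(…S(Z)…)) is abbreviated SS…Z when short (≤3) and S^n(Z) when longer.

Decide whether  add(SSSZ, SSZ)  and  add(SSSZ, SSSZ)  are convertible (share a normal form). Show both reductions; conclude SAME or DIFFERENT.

Answer: DIFFERENT — A ⇓ S^5(Z), B ⇓ S^6(Z)

Working:
Term A:
  start: add(SSSZ, SSZ)
  →1  S(add(SSZ, SSZ))
  →2  S(S(add(SZ, SSZ)))
  →3  S(S(S(add(Z, SSZ))))
  →4  S^5(Z)

Term B:
  start: add(SSSZ, SSSZ)
  →1  S(add(SSZ, SSSZ))
  →2  S(S(add(SZ, SSSZ)))
  →3  S(S(S(add(Z, SSSZ))))
  →4  S^6(Z)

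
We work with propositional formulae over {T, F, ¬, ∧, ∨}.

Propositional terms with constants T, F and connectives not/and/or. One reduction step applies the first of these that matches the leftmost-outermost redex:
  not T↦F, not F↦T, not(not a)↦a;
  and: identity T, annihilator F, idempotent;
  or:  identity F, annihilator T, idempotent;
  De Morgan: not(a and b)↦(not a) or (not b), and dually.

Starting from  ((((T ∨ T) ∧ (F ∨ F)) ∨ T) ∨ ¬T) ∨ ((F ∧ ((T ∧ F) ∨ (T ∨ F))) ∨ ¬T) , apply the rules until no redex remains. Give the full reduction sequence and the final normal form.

Answer: normal form = T  (in 3 steps)

Derivation:
  start: ((((T ∨ T) ∧ (F ∨ F)) ∨ T) ∨ ¬T) ∨ ((F ∧ ((T ∧ F) ∨ (T ∨ F))) ∨ ¬T)
  [1] (T ∨ ¬T) ∨ ((F ∧ ((T ∧ F) ∨ (T ∨ F))) ∨ ¬T)
  [2] T ∨ ((F ∧ ((T ∧ F) ∨ (T ∨ F))) ∨ ¬T)
  [3] T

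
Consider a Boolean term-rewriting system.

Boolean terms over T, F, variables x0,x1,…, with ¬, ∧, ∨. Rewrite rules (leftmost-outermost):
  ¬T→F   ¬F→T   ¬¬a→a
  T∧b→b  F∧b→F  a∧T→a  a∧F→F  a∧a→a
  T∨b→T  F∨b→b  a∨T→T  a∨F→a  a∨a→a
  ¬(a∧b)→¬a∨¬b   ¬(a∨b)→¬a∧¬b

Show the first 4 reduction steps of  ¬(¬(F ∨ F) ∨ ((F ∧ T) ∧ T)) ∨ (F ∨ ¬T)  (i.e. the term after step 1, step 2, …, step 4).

Answer: after 4 steps: F ∨ (F ∨ ¬T)

Derivation:
  start: ¬(¬(F ∨ F) ∨ ((F ∧ T) ∧ T)) ∨ (F ∨ ¬T)
  step 1: (¬¬(F ∨ F) ∧ ¬((F ∧ T) ∧ T)) ∨ (F ∨ ¬T)
  step 2: ((F ∨ F) ∧ ¬((F ∧ T) ∧ T)) ∨ (F ∨ ¬T)
  step 3: (F ∧ ¬((F ∧ T) ∧ T)) ∨ (F ∨ ¬T)
  step 4: F ∨ (F ∨ ¬T)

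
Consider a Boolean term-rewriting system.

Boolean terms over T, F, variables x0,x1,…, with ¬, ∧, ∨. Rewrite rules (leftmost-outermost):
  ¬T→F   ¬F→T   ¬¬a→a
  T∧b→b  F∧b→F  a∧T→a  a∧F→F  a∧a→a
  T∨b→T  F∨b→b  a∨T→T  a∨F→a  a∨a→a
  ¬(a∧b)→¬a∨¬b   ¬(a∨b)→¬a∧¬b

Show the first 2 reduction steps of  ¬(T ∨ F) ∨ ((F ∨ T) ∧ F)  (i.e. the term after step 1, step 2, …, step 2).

  start: ¬(T ∨ F) ∨ ((F ∨ T) ∧ F)
  step 1: (¬T ∧ ¬F) ∨ ((F ∨ T) ∧ F)
  step 2: (F ∧ ¬F) ∨ ((F ∨ T) ∧ F)

Answer: after 2 steps: (F ∧ ¬F) ∨ ((F ∨ T) ∧ F)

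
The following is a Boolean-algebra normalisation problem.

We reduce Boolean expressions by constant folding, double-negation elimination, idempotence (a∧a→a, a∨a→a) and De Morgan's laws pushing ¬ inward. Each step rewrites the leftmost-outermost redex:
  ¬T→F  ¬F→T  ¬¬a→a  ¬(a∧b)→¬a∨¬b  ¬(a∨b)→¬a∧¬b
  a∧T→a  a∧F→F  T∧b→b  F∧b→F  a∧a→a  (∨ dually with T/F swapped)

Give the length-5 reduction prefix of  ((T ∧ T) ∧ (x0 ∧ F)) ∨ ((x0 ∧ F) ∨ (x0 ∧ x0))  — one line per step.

Answer: after 5 steps: F ∨ (x0 ∧ x0)

Derivation:
  start: ((T ∧ T) ∧ (x0 ∧ F)) ∨ ((x0 ∧ F) ∨ (x0 ∧ x0))
  →1  (T ∧ (x0 ∧ F)) ∨ ((x0 ∧ F) ∨ (x0 ∧ x0))
  →2  (x0 ∧ F) ∨ ((x0 ∧ F) ∨ (x0 ∧ x0))
  →3  F ∨ ((x0 ∧ F) ∨ (x0 ∧ x0))
  →4  (x0 ∧ F) ∨ (x0 ∧ x0)
  →5  F ∨ (x0 ∧ x0)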